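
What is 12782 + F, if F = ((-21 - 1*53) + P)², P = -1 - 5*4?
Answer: 21807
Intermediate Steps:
P = -21 (P = -1 - 20 = -21)
F = 9025 (F = ((-21 - 1*53) - 21)² = ((-21 - 53) - 21)² = (-74 - 21)² = (-95)² = 9025)
12782 + F = 12782 + 9025 = 21807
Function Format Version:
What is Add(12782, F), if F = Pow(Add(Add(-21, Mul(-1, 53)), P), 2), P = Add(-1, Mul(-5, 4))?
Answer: 21807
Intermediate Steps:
P = -21 (P = Add(-1, -20) = -21)
F = 9025 (F = Pow(Add(Add(-21, Mul(-1, 53)), -21), 2) = Pow(Add(Add(-21, -53), -21), 2) = Pow(Add(-74, -21), 2) = Pow(-95, 2) = 9025)
Add(12782, F) = Add(12782, 9025) = 21807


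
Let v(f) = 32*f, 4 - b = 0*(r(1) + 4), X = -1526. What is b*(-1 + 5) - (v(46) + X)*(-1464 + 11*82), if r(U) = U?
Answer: -30332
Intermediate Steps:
b = 4 (b = 4 - 0*(1 + 4) = 4 - 0*5 = 4 - 1*0 = 4 + 0 = 4)
b*(-1 + 5) - (v(46) + X)*(-1464 + 11*82) = 4*(-1 + 5) - (32*46 - 1526)*(-1464 + 11*82) = 4*4 - (1472 - 1526)*(-1464 + 902) = 16 - (-54)*(-562) = 16 - 1*30348 = 16 - 30348 = -30332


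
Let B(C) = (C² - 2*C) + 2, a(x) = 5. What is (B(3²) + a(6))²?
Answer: 4900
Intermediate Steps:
B(C) = 2 + C² - 2*C
(B(3²) + a(6))² = ((2 + (3²)² - 2*3²) + 5)² = ((2 + 9² - 2*9) + 5)² = ((2 + 81 - 18) + 5)² = (65 + 5)² = 70² = 4900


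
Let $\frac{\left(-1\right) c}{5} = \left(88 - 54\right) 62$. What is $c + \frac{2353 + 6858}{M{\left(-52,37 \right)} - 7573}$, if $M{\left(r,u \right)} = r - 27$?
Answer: $- \frac{80661291}{7652} \approx -10541.0$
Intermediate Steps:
$M{\left(r,u \right)} = -27 + r$ ($M{\left(r,u \right)} = r - 27 = -27 + r$)
$c = -10540$ ($c = - 5 \left(88 - 54\right) 62 = - 5 \cdot 34 \cdot 62 = \left(-5\right) 2108 = -10540$)
$c + \frac{2353 + 6858}{M{\left(-52,37 \right)} - 7573} = -10540 + \frac{2353 + 6858}{\left(-27 - 52\right) - 7573} = -10540 + \frac{9211}{-79 - 7573} = -10540 + \frac{9211}{-7652} = -10540 + 9211 \left(- \frac{1}{7652}\right) = -10540 - \frac{9211}{7652} = - \frac{80661291}{7652}$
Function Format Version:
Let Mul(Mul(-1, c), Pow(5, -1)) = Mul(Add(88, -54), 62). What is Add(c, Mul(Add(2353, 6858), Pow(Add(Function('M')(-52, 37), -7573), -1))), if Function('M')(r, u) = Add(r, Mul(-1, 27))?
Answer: Rational(-80661291, 7652) ≈ -10541.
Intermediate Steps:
Function('M')(r, u) = Add(-27, r) (Function('M')(r, u) = Add(r, -27) = Add(-27, r))
c = -10540 (c = Mul(-5, Mul(Add(88, -54), 62)) = Mul(-5, Mul(34, 62)) = Mul(-5, 2108) = -10540)
Add(c, Mul(Add(2353, 6858), Pow(Add(Function('M')(-52, 37), -7573), -1))) = Add(-10540, Mul(Add(2353, 6858), Pow(Add(Add(-27, -52), -7573), -1))) = Add(-10540, Mul(9211, Pow(Add(-79, -7573), -1))) = Add(-10540, Mul(9211, Pow(-7652, -1))) = Add(-10540, Mul(9211, Rational(-1, 7652))) = Add(-10540, Rational(-9211, 7652)) = Rational(-80661291, 7652)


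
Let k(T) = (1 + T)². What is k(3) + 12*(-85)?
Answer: -1004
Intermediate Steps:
k(3) + 12*(-85) = (1 + 3)² + 12*(-85) = 4² - 1020 = 16 - 1020 = -1004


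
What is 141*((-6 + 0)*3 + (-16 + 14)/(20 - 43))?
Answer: -58092/23 ≈ -2525.7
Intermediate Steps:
141*((-6 + 0)*3 + (-16 + 14)/(20 - 43)) = 141*(-6*3 - 2/(-23)) = 141*(-18 - 2*(-1/23)) = 141*(-18 + 2/23) = 141*(-412/23) = -58092/23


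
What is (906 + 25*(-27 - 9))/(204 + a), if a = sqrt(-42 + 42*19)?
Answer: 34/1135 - sqrt(21)/1135 ≈ 0.025918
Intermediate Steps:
a = 6*sqrt(21) (a = sqrt(-42 + 798) = sqrt(756) = 6*sqrt(21) ≈ 27.495)
(906 + 25*(-27 - 9))/(204 + a) = (906 + 25*(-27 - 9))/(204 + 6*sqrt(21)) = (906 + 25*(-36))/(204 + 6*sqrt(21)) = (906 - 900)/(204 + 6*sqrt(21)) = 6/(204 + 6*sqrt(21))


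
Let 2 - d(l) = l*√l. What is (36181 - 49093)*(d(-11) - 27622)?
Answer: 356629440 - 142032*I*√11 ≈ 3.5663e+8 - 4.7107e+5*I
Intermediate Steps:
d(l) = 2 - l^(3/2) (d(l) = 2 - l*√l = 2 - l^(3/2))
(36181 - 49093)*(d(-11) - 27622) = (36181 - 49093)*((2 - (-11)^(3/2)) - 27622) = -12912*((2 - (-11)*I*√11) - 27622) = -12912*((2 + 11*I*√11) - 27622) = -12912*(-27620 + 11*I*√11) = 356629440 - 142032*I*√11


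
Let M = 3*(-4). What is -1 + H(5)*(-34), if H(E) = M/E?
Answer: 403/5 ≈ 80.600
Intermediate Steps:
M = -12
H(E) = -12/E
-1 + H(5)*(-34) = -1 - 12/5*(-34) = -1 + 408/5 = 403/5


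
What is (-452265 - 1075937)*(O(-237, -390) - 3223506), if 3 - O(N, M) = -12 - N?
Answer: 4926507577056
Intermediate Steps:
O(N, M) = 15 + N (O(N, M) = 3 - (-12 - N) = 3 + (12 + N) = 15 + N)
(-452265 - 1075937)*(O(-237, -390) - 3223506) = (-452265 - 1075937)*((15 - 237) - 3223506) = -1528202*(-222 - 3223506) = -1528202*(-3223728) = 4926507577056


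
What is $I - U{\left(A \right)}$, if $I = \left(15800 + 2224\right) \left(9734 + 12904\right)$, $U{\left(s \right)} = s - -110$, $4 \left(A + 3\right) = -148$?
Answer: $408027242$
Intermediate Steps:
$A = -40$ ($A = -3 + \frac{1}{4} \left(-148\right) = -3 - 37 = -40$)
$U{\left(s \right)} = 110 + s$ ($U{\left(s \right)} = s + 110 = 110 + s$)
$I = 408027312$ ($I = 18024 \cdot 22638 = 408027312$)
$I - U{\left(A \right)} = 408027312 - \left(110 - 40\right) = 408027312 - 70 = 408027242$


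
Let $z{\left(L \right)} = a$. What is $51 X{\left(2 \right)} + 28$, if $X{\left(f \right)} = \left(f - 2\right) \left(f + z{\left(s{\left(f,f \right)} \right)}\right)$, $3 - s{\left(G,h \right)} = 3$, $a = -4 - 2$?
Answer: $28$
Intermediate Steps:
$a = -6$
$s{\left(G,h \right)} = 0$ ($s{\left(G,h \right)} = 3 - 3 = 0$)
$z{\left(L \right)} = -6$
$X{\left(f \right)} = \left(-6 + f\right) \left(-2 + f\right)$ ($X{\left(f \right)} = \left(f - 2\right) \left(f - 6\right) = \left(-2 + f\right) \left(-6 + f\right) = \left(-6 + f\right) \left(-2 + f\right)$)
$51 X{\left(2 \right)} + 28 = 51 \left(12 + 2^{2} - 16\right) + 28 = 51 \left(12 + 4 - 16\right) + 28 = 51 \cdot 0 + 28 = 0 + 28 = 28$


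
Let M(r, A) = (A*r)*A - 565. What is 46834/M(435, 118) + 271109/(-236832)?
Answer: -1630845979987/1434343404000 ≈ -1.1370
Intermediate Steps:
M(r, A) = -565 + r*A**2 (M(r, A) = r*A**2 - 565 = -565 + r*A**2)
46834/M(435, 118) + 271109/(-236832) = 46834/(-565 + 435*118**2) + 271109/(-236832) = 46834/(-565 + 435*13924) + 271109*(-1/236832) = 46834/(-565 + 6056940) - 271109/236832 = 46834/6056375 - 271109/236832 = -1630845979987/1434343404000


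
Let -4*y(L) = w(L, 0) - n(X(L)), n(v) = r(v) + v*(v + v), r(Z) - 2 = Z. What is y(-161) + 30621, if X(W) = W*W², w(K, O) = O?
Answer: 34832544559127/4 ≈ 8.7081e+12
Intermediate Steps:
r(Z) = 2 + Z
X(W) = W³
n(v) = 2 + v + 2*v² (n(v) = (2 + v) + v*(v + v) = (2 + v) + v*(2*v) = (2 + v) + 2*v² = 2 + v + 2*v²)
y(L) = ½ + L⁶/2 + L³/4 (y(L) = -(0 - (2 + L³ + 2*(L³)²))/4 = -(0 - (2 + L³ + 2*L⁶))/4 = -(0 + (-2 - L³ - 2*L⁶))/4 = -(-2 - L³ - 2*L⁶)/4 = ½ + L⁶/2 + L³/4)
y(-161) + 30621 = (½ + (½)*(-161)⁶ + (¼)*(-161)³) + 30621 = (½ + (½)*17416274304961 + (¼)*(-4173281)) + 30621 = (½ + 17416274304961/2 - 4173281/4) + 30621 = 34832544436643/4 + 30621 = 34832544559127/4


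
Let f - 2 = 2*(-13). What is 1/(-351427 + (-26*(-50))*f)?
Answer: -1/382627 ≈ -2.6135e-6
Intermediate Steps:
f = -24 (f = 2 + 2*(-13) = 2 - 26 = -24)
1/(-351427 + (-26*(-50))*f) = 1/(-351427 - 26*(-50)*(-24)) = 1/(-351427 + 1300*(-24)) = 1/(-351427 - 31200) = 1/(-382627) = -1/382627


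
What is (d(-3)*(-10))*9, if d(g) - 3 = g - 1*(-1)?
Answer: -90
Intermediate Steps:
d(g) = 4 + g (d(g) = 3 + (g - 1*(-1)) = 3 + (g + 1) = 3 + (1 + g) = 4 + g)
(d(-3)*(-10))*9 = ((4 - 3)*(-10))*9 = (1*(-10))*9 = -10*9 = -90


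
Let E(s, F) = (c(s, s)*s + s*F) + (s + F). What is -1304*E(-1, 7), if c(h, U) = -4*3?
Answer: -14344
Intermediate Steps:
c(h, U) = -12
E(s, F) = F - 11*s + F*s (E(s, F) = (-12*s + s*F) + (s + F) = (-12*s + F*s) + (F + s) = F - 11*s + F*s)
-1304*E(-1, 7) = -1304*(7 - 11*(-1) + 7*(-1)) = -1304*(7 + 11 - 7) = -1304*11 = -14344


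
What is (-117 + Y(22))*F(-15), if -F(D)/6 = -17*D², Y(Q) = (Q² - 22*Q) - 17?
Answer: -3075300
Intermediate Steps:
Y(Q) = -17 + Q² - 22*Q
F(D) = 102*D² (F(D) = -(-102)*D² = 102*D²)
(-117 + Y(22))*F(-15) = (-117 + (-17 + 22² - 22*22))*(102*(-15)²) = (-117 + (-17 + 484 - 484))*(102*225) = (-117 - 17)*22950 = -134*22950 = -3075300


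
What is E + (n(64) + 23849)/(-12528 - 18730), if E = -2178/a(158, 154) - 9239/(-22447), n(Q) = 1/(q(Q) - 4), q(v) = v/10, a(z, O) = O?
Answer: -854268847577/58938459384 ≈ -14.494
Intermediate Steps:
q(v) = v/10 (q(v) = v*(⅒) = v/10)
n(Q) = 1/(-4 + Q/10) (n(Q) = 1/(Q/10 - 4) = 1/(-4 + Q/10))
E = -2157580/157129 (E = -2178/154 - 9239/(-22447) = -2178*1/154 - 9239*(-1/22447) = -99/7 + 9239/22447 = -2157580/157129 ≈ -13.731)
E + (n(64) + 23849)/(-12528 - 18730) = -2157580/157129 + (10/(-40 + 64) + 23849)/(-12528 - 18730) = -2157580/157129 + (10/24 + 23849)/(-31258) = -2157580/157129 + (10*(1/24) + 23849)*(-1/31258) = -2157580/157129 + (5/12 + 23849)*(-1/31258) = -2157580/157129 + (286193/12)*(-1/31258) = -2157580/157129 - 286193/375096 = -854268847577/58938459384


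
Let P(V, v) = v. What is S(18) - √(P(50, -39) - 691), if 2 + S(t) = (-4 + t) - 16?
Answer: -4 - I*√730 ≈ -4.0 - 27.019*I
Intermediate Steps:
S(t) = -22 + t (S(t) = -2 + ((-4 + t) - 16) = -2 + (-20 + t) = -22 + t)
S(18) - √(P(50, -39) - 691) = (-22 + 18) - √(-39 - 691) = -4 - √(-730) = -4 - I*√730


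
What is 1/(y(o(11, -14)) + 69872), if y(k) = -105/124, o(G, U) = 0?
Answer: 124/8664023 ≈ 1.4312e-5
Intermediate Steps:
y(k) = -105/124 (y(k) = -105*1/124 = -105/124)
1/(y(o(11, -14)) + 69872) = 1/(-105/124 + 69872) = 1/(8664023/124) = 124/8664023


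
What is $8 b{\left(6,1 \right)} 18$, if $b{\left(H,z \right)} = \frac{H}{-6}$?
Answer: $-144$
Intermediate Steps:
$b{\left(H,z \right)} = - \frac{H}{6}$ ($b{\left(H,z \right)} = H \left(- \frac{1}{6}\right) = - \frac{H}{6}$)
$8 b{\left(6,1 \right)} 18 = 8 \left(\left(- \frac{1}{6}\right) 6\right) 18 = 8 \left(-1\right) 18 = \left(-8\right) 18 = -144$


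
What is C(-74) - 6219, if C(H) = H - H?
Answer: -6219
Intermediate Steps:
C(H) = 0
C(-74) - 6219 = 0 - 6219 = -6219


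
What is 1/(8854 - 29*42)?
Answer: 1/7636 ≈ 0.00013096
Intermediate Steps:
1/(8854 - 29*42) = 1/(8854 - 1218) = 1/7636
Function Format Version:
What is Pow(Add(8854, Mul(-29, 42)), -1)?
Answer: Rational(1, 7636) ≈ 0.00013096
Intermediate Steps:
Pow(Add(8854, Mul(-29, 42)), -1) = Pow(Add(8854, -1218), -1) = Pow(7636, -1) = Rational(1, 7636)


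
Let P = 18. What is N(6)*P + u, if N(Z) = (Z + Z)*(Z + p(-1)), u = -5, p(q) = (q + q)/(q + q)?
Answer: 1507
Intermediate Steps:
p(q) = 1 (p(q) = (2*q)/((2*q)) = (2*q)*(1/(2*q)) = 1)
N(Z) = 2*Z*(1 + Z) (N(Z) = (Z + Z)*(Z + 1) = (2*Z)*(1 + Z) = 2*Z*(1 + Z))
N(6)*P + u = (2*6*(1 + 6))*18 - 5 = (2*6*7)*18 - 5 = 84*18 - 5 = 1512 - 5 = 1507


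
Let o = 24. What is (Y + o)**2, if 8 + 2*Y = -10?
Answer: 225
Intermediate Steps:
Y = -9 (Y = -4 + (1/2)*(-10) = -4 - 5 = -9)
(Y + o)**2 = (-9 + 24)**2 = 15**2 = 225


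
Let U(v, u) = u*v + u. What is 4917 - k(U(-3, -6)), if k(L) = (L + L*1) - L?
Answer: 4905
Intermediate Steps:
U(v, u) = u + u*v
k(L) = L (k(L) = (L + L) - L = 2*L - L = L)
4917 - k(U(-3, -6)) = 4917 - (-6)*(1 - 3) = 4917 - (-6)*(-2) = 4917 - 1*12 = 4917 - 12 = 4905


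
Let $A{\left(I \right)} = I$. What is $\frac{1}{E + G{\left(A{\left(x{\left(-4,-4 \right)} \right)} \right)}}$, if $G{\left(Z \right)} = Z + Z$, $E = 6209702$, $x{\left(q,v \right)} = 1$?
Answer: $\frac{1}{6209704} \approx 1.6104 \cdot 10^{-7}$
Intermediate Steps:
$G{\left(Z \right)} = 2 Z$
$\frac{1}{E + G{\left(A{\left(x{\left(-4,-4 \right)} \right)} \right)}} = \frac{1}{6209702 + 2 \cdot 1} = \frac{1}{6209702 + 2} = \frac{1}{6209704}$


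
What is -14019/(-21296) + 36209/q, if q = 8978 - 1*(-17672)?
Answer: 572356607/283769200 ≈ 2.0170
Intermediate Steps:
q = 26650 (q = 8978 + 17672 = 26650)
-14019/(-21296) + 36209/q = -14019/(-21296) + 36209/26650 = -14019*(-1/21296) + 36209*(1/26650) = 14019/21296 + 36209/26650 = 572356607/283769200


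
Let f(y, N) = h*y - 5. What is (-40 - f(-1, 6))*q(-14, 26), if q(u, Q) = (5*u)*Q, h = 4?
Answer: 56420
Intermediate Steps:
f(y, N) = -5 + 4*y (f(y, N) = 4*y - 5 = -5 + 4*y)
q(u, Q) = 5*Q*u
(-40 - f(-1, 6))*q(-14, 26) = (-40 - (-5 + 4*(-1)))*(5*26*(-14)) = (-40 - (-5 - 4))*(-1820) = (-40 - 1*(-9))*(-1820) = (-40 + 9)*(-1820) = -31*(-1820) = 56420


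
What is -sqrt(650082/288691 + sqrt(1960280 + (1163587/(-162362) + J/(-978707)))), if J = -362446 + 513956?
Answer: -sqrt(4738878345453629996803653908331672 + 13243524419503834736254*sqrt(49498342998765824510860235194))/45874393103712394 ≈ -37.448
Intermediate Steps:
J = 151510
-sqrt(650082/288691 + sqrt(1960280 + (1163587/(-162362) + J/(-978707)))) = -sqrt(650082/288691 + sqrt(1960280 + (1163587/(-162362) + 151510/(-978707)))) = -sqrt(650082*(1/288691) + sqrt(1960280 + (1163587*(-1/162362) + 151510*(-1/978707)))) = -sqrt(650082/288691 + sqrt(1960280 + (-1163587/162362 - 151510/978707))) = -sqrt(650082/288691 + sqrt(1960280 - 1163410208629/158904825934)) = -sqrt(650082/288691 + sqrt(311496788771692891/158904825934)) = -sqrt(650082/288691 + sqrt(49498342998765824510860235194)/158904825934)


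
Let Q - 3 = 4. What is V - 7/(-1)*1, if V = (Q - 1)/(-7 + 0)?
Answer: 43/7 ≈ 6.1429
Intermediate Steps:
Q = 7 (Q = 3 + 4 = 7)
V = -6/7 (V = (7 - 1)/(-7 + 0) = 6/(-7) = 6*(-1/7) = -6/7 ≈ -0.85714)
V - 7/(-1)*1 = -6/7 - 7/(-1)*1 = -6/7 - 7*(-1)*1 = -6/7 + 7*1 = -6/7 + 7 = 43/7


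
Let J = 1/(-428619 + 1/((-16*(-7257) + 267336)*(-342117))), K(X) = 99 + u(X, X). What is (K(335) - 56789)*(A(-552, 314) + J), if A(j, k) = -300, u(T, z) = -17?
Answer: 956556178003682175153612/56227988935206505 ≈ 1.7012e+7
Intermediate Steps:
K(X) = 82 (K(X) = 99 - 17 = 82)
J = -131184079416/56227988935206505 (J = 1/(-428619 - 1/342117/(116112 + 267336)) = 1/(-428619 - 1/342117/383448) = 1/(-428619 + (1/383448)*(-1/342117)) = 1/(-428619 - 1/131184079416) = 1/(-56227988935206505/131184079416) = -131184079416/56227988935206505 ≈ -2.3331e-6)
(K(335) - 56789)*(A(-552, 314) + J) = (82 - 56789)*(-300 - 131184079416/56227988935206505) = -56707*(-16868396811746030916/56227988935206505) = 956556178003682175153612/56227988935206505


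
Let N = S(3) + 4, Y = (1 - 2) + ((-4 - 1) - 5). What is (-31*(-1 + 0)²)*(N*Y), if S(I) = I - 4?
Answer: 1023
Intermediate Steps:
S(I) = -4 + I
Y = -11 (Y = -1 + (-5 - 5) = -1 - 10 = -11)
N = 3 (N = (-4 + 3) + 4 = -1 + 4 = 3)
(-31*(-1 + 0)²)*(N*Y) = (-31*(-1 + 0)²)*(3*(-11)) = -31*(-1)²*(-33) = -31*1*(-33) = -31*(-33) = 1023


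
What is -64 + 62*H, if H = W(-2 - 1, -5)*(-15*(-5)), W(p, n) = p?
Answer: -14014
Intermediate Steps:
H = -225 (H = (-2 - 1)*(-15*(-5)) = -3*75 = -225)
-64 + 62*H = -64 + 62*(-225) = -64 - 13950 = -14014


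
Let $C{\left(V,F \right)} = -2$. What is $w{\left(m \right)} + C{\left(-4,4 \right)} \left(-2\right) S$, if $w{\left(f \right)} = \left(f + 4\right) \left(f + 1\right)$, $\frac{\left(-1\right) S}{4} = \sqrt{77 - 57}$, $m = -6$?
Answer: $10 - 32 \sqrt{5} \approx -61.554$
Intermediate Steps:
$S = - 8 \sqrt{5}$ ($S = - 4 \sqrt{77 - 57} = - 4 \sqrt{20} = - 4 \cdot 2 \sqrt{5} = - 8 \sqrt{5} \approx -17.889$)
$w{\left(f \right)} = \left(1 + f\right) \left(4 + f\right)$ ($w{\left(f \right)} = \left(4 + f\right) \left(1 + f\right) = \left(1 + f\right) \left(4 + f\right)$)
$w{\left(m \right)} + C{\left(-4,4 \right)} \left(-2\right) S = \left(4 + \left(-6\right)^{2} + 5 \left(-6\right)\right) + \left(-2\right) \left(-2\right) \left(- 8 \sqrt{5}\right) = \left(4 + 36 - 30\right) + 4 \left(- 8 \sqrt{5}\right) = 10 - 32 \sqrt{5}$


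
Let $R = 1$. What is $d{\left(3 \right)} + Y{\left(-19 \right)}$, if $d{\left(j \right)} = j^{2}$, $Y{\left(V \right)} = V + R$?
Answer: $-9$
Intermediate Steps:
$Y{\left(V \right)} = 1 + V$ ($Y{\left(V \right)} = V + 1 = 1 + V$)
$d{\left(3 \right)} + Y{\left(-19 \right)} = 3^{2} + \left(1 - 19\right) = 9 - 18 = -9$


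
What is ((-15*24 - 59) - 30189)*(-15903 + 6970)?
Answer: 273421264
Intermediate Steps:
((-15*24 - 59) - 30189)*(-15903 + 6970) = ((-360 - 59) - 30189)*(-8933) = (-419 - 30189)*(-8933) = -30608*(-8933) = 273421264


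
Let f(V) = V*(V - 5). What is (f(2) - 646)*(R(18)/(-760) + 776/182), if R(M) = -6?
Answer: -24077219/8645 ≈ -2785.1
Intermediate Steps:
f(V) = V*(-5 + V)
(f(2) - 646)*(R(18)/(-760) + 776/182) = (2*(-5 + 2) - 646)*(-6/(-760) + 776/182) = (2*(-3) - 646)*(-6*(-1/760) + 776*(1/182)) = (-6 - 646)*(3/380 + 388/91) = -652*147713/34580 = -24077219/8645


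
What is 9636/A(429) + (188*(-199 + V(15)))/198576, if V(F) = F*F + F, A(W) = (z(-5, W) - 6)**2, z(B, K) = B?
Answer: 43509341/546084 ≈ 79.675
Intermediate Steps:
A(W) = 121 (A(W) = (-5 - 6)**2 = (-11)**2 = 121)
V(F) = F + F**2 (V(F) = F**2 + F = F + F**2)
9636/A(429) + (188*(-199 + V(15)))/198576 = 9636/121 + (188*(-199 + 15*(1 + 15)))/198576 = 9636*(1/121) + (188*(-199 + 15*16))*(1/198576) = 876/11 + (188*(-199 + 240))*(1/198576) = 876/11 + (188*41)*(1/198576) = 876/11 + 7708*(1/198576) = 876/11 + 1927/49644 = 43509341/546084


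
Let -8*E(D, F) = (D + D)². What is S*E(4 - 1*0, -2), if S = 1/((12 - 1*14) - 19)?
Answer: 8/21 ≈ 0.38095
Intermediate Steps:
E(D, F) = -D²/2 (E(D, F) = -(D + D)²/8 = -4*D²/8 = -D²/2)
S = -1/21 (S = 1/((12 - 14) - 19) = 1/(-2 - 19) = 1/(-21) = -1/21 ≈ -0.047619)
S*E(4 - 1*0, -2) = -(-1)*(4 - 1*0)²/42 = -(-1)*(4 + 0)²/42 = -(-1)*4²/42 = -(-1)*16/42 = -1/21*(-8) = 8/21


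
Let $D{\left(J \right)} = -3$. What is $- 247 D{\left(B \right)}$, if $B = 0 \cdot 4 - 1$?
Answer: $741$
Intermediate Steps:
$B = -1$ ($B = 0 - 1 = -1$)
$- 247 D{\left(B \right)} = \left(-247\right) \left(-3\right) = 741$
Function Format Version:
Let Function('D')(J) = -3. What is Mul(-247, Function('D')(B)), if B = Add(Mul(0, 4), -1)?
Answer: 741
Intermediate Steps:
B = -1 (B = Add(0, -1) = -1)
Mul(-247, Function('D')(B)) = Mul(-247, -3) = 741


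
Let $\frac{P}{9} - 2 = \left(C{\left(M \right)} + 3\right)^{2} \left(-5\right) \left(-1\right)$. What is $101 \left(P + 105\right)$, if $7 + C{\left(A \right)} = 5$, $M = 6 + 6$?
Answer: $16968$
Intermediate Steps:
$M = 12$
$C{\left(A \right)} = -2$ ($C{\left(A \right)} = -7 + 5 = -2$)
$P = 63$ ($P = 18 + 9 \left(-2 + 3\right)^{2} \left(-5\right) \left(-1\right) = 18 + 9 \cdot 1^{2} \left(-5\right) \left(-1\right) = 18 + 9 \cdot 1 \left(-5\right) \left(-1\right) = 18 + 9 \left(\left(-5\right) \left(-1\right)\right) = 18 + 9 \cdot 5 = 18 + 45 = 63$)
$101 \left(P + 105\right) = 101 \left(63 + 105\right) = 101 \cdot 168 = 16968$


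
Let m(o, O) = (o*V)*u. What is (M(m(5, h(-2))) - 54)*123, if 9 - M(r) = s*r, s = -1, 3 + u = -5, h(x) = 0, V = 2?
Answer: -15375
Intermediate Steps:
u = -8 (u = -3 - 5 = -8)
m(o, O) = -16*o (m(o, O) = (o*2)*(-8) = (2*o)*(-8) = -16*o)
M(r) = 9 + r (M(r) = 9 - (-1)*r = 9 + r)
(M(m(5, h(-2))) - 54)*123 = ((9 - 16*5) - 54)*123 = ((9 - 80) - 54)*123 = (-71 - 54)*123 = -125*123 = -15375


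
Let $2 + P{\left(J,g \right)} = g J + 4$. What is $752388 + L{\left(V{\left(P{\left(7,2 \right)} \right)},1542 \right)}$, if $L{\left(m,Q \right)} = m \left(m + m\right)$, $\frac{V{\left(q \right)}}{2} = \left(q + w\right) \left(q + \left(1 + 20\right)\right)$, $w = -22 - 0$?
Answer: $1146660$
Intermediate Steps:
$w = -22$ ($w = -22 + 0 = -22$)
$P{\left(J,g \right)} = 2 + J g$ ($P{\left(J,g \right)} = -2 + \left(g J + 4\right) = -2 + \left(J g + 4\right) = -2 + \left(4 + J g\right) = 2 + J g$)
$V{\left(q \right)} = 2 \left(-22 + q\right) \left(21 + q\right)$ ($V{\left(q \right)} = 2 \left(q - 22\right) \left(q + \left(1 + 20\right)\right) = 2 \left(-22 + q\right) \left(q + 21\right) = 2 \left(-22 + q\right) \left(21 + q\right)$)
$L{\left(m,Q \right)} = 2 m^{2}$ ($L{\left(m,Q \right)} = m 2 m = 2 m^{2}$)
$752388 + L{\left(V{\left(P{\left(7,2 \right)} \right)},1542 \right)} = 752388 + 2 \left(-924 - 2 \left(2 + 7 \cdot 2\right) + 2 \left(2 + 7 \cdot 2\right)^{2}\right)^{2} = 752388 + 2 \left(-924 - 2 \left(2 + 14\right) + 2 \left(2 + 14\right)^{2}\right)^{2} = 752388 + 2 \left(-924 - 32 + 2 \cdot 16^{2}\right)^{2} = 752388 + 2 \left(-924 - 32 + 2 \cdot 256\right)^{2} = 752388 + 2 \left(-924 - 32 + 512\right)^{2} = 752388 + 2 \left(-444\right)^{2} = 752388 + 2 \cdot 197136 = 752388 + 394272 = 1146660$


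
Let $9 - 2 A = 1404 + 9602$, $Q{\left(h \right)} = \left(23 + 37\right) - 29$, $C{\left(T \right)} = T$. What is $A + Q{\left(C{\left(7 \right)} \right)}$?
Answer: $- \frac{10935}{2} \approx -5467.5$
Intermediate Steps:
$Q{\left(h \right)} = 31$ ($Q{\left(h \right)} = 60 - 29 = 31$)
$A = - \frac{10997}{2}$ ($A = \frac{9}{2} - \frac{1404 + 9602}{2} = \frac{9}{2} - 5503 = - \frac{10997}{2} \approx -5498.5$)
$A + Q{\left(C{\left(7 \right)} \right)} = - \frac{10997}{2} + 31 = - \frac{10935}{2}$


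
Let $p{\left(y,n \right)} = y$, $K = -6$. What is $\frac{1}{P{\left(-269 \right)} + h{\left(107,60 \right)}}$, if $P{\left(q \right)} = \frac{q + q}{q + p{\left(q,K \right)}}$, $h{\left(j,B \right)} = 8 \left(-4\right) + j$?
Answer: $\frac{1}{76} \approx 0.013158$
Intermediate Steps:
$h{\left(j,B \right)} = -32 + j$
$P{\left(q \right)} = 1$ ($P{\left(q \right)} = \frac{q + q}{q + q} = \frac{2 q}{2 q} = 2 q \frac{1}{2 q} = 1$)
$\frac{1}{P{\left(-269 \right)} + h{\left(107,60 \right)}} = \frac{1}{1 + \left(-32 + 107\right)} = \frac{1}{1 + 75} = \frac{1}{76}$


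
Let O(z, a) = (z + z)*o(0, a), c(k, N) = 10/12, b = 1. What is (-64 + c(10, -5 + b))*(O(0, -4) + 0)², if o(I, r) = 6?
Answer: 0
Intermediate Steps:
c(k, N) = ⅚ (c(k, N) = 10*(1/12) = ⅚)
O(z, a) = 12*z (O(z, a) = (z + z)*6 = (2*z)*6 = 12*z)
(-64 + c(10, -5 + b))*(O(0, -4) + 0)² = (-64 + ⅚)*(12*0 + 0)² = -379*(0 + 0)²/6 = -379/6*0² = -379/6*0 = 0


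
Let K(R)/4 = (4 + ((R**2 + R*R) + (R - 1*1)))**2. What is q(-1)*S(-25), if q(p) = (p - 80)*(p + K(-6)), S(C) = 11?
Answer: -16967313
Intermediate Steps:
K(R) = 4*(3 + R + 2*R**2)**2 (K(R) = 4*(4 + ((R**2 + R*R) + (R - 1*1)))**2 = 4*(4 + ((R**2 + R**2) + (R - 1)))**2 = 4*(4 + (2*R**2 + (-1 + R)))**2 = 4*(4 + (-1 + R + 2*R**2))**2 = 4*(3 + R + 2*R**2)**2)
q(p) = (-80 + p)*(19044 + p) (q(p) = (p - 80)*(p + 4*(3 - 6 + 2*(-6)**2)**2) = (-80 + p)*(p + 4*(3 - 6 + 2*36)**2) = (-80 + p)*(p + 4*(3 - 6 + 72)**2) = (-80 + p)*(p + 4*69**2) = (-80 + p)*(p + 4*4761) = (-80 + p)*(p + 19044) = (-80 + p)*(19044 + p))
q(-1)*S(-25) = (-1523520 + (-1)**2 + 18964*(-1))*11 = (-1523520 + 1 - 18964)*11 = -1542483*11 = -16967313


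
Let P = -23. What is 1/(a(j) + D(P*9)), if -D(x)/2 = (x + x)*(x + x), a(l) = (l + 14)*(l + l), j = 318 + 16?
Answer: -1/110328 ≈ -9.0639e-6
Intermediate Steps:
j = 334
a(l) = 2*l*(14 + l) (a(l) = (14 + l)*(2*l) = 2*l*(14 + l))
D(x) = -8*x**2 (D(x) = -2*(x + x)*(x + x) = -2*2*x*2*x = -8*x**2)
1/(a(j) + D(P*9)) = 1/(2*334*(14 + 334) - 8*(-23*9)**2) = 1/(2*334*348 - 8*(-207)**2) = 1/(232464 - 8*42849) = 1/(232464 - 342792) = 1/(-110328) = -1/110328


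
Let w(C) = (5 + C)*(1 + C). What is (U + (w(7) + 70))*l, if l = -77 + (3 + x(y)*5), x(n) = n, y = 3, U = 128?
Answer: -17346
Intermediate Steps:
w(C) = (1 + C)*(5 + C)
l = -59 (l = -77 + (3 + 3*5) = -77 + (3 + 15) = -77 + 18 = -59)
(U + (w(7) + 70))*l = (128 + ((5 + 7² + 6*7) + 70))*(-59) = (128 + ((5 + 49 + 42) + 70))*(-59) = (128 + (96 + 70))*(-59) = (128 + 166)*(-59) = 294*(-59) = -17346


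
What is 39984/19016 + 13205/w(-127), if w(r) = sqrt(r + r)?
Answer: 4998/2377 - 13205*I*sqrt(254)/254 ≈ 2.1026 - 828.56*I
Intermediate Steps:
w(r) = sqrt(2)*sqrt(r) (w(r) = sqrt(2*r) = sqrt(2)*sqrt(r))
39984/19016 + 13205/w(-127) = 39984/19016 + 13205/((sqrt(2)*sqrt(-127))) = 39984*(1/19016) + 13205/((sqrt(2)*(I*sqrt(127)))) = 4998/2377 + 13205/((I*sqrt(254))) = 4998/2377 + 13205*(-I*sqrt(254)/254) = 4998/2377 - 13205*I*sqrt(254)/254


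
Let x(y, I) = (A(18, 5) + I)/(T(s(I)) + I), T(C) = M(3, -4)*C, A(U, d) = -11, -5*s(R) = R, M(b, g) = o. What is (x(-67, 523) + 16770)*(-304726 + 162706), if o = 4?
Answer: -1245979805400/523 ≈ -2.3824e+9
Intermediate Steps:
M(b, g) = 4
s(R) = -R/5
T(C) = 4*C
x(y, I) = 5*(-11 + I)/I (x(y, I) = (-11 + I)/(4*(-I/5) + I) = (-11 + I)/(-4*I/5 + I) = (-11 + I)/((I/5)) = (-11 + I)*(5/I) = 5*(-11 + I)/I)
(x(-67, 523) + 16770)*(-304726 + 162706) = ((5 - 55/523) + 16770)*(-304726 + 162706) = ((5 - 55*1/523) + 16770)*(-142020) = ((5 - 55/523) + 16770)*(-142020) = (2560/523 + 16770)*(-142020) = (8773270/523)*(-142020) = -1245979805400/523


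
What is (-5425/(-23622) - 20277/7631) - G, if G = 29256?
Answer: -170132548081/5814822 ≈ -29258.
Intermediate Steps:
(-5425/(-23622) - 20277/7631) - G = (-5425/(-23622) - 20277/7631) - 1*29256 = (-5425*(-1/23622) - 20277*1/7631) - 29256 = (175/762 - 20277/7631) - 29256 = -14115649/5814822 - 29256 = -170132548081/5814822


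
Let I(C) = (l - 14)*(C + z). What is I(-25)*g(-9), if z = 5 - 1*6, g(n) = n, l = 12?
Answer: -468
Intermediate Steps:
z = -1 (z = 5 - 6 = -1)
I(C) = 2 - 2*C (I(C) = (12 - 14)*(C - 1) = -2*(-1 + C) = 2 - 2*C)
I(-25)*g(-9) = (2 - 2*(-25))*(-9) = (2 + 50)*(-9) = 52*(-9) = -468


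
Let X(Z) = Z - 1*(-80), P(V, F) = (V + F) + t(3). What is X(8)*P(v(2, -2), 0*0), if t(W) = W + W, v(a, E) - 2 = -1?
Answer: 616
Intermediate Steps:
v(a, E) = 1 (v(a, E) = 2 - 1 = 1)
t(W) = 2*W
P(V, F) = 6 + F + V (P(V, F) = (V + F) + 2*3 = (F + V) + 6 = 6 + F + V)
X(Z) = 80 + Z (X(Z) = Z + 80 = 80 + Z)
X(8)*P(v(2, -2), 0*0) = (80 + 8)*(6 + 0*0 + 1) = 88*(6 + 0 + 1) = 88*7 = 616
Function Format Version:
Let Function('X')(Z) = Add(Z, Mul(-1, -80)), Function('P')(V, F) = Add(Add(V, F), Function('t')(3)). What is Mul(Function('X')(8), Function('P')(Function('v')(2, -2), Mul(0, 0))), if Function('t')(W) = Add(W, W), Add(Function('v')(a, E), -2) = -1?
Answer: 616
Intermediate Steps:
Function('v')(a, E) = 1 (Function('v')(a, E) = Add(2, -1) = 1)
Function('t')(W) = Mul(2, W)
Function('P')(V, F) = Add(6, F, V) (Function('P')(V, F) = Add(Add(V, F), Mul(2, 3)) = Add(Add(F, V), 6) = Add(6, F, V))
Function('X')(Z) = Add(80, Z) (Function('X')(Z) = Add(Z, 80) = Add(80, Z))
Mul(Function('X')(8), Function('P')(Function('v')(2, -2), Mul(0, 0))) = Mul(Add(80, 8), Add(6, Mul(0, 0), 1)) = Mul(88, Add(6, 0, 1)) = Mul(88, 7) = 616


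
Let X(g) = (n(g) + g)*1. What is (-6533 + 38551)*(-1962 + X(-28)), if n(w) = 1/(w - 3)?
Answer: -1975222438/31 ≈ -6.3717e+7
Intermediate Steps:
n(w) = 1/(-3 + w)
X(g) = g + 1/(-3 + g) (X(g) = (1/(-3 + g) + g)*1 = (g + 1/(-3 + g))*1 = g + 1/(-3 + g))
(-6533 + 38551)*(-1962 + X(-28)) = (-6533 + 38551)*(-1962 + (1 - 28*(-3 - 28))/(-3 - 28)) = 32018*(-1962 + (1 - 28*(-31))/(-31)) = 32018*(-1962 - (1 + 868)/31) = 32018*(-1962 - 1/31*869) = 32018*(-1962 - 869/31) = 32018*(-61691/31) = -1975222438/31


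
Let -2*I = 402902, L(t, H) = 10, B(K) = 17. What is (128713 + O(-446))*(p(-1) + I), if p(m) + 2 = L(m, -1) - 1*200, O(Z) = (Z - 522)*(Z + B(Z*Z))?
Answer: -109690767355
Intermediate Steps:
I = -201451 (I = -½*402902 = -201451)
O(Z) = (-522 + Z)*(17 + Z) (O(Z) = (Z - 522)*(Z + 17) = (-522 + Z)*(17 + Z))
p(m) = -192 (p(m) = -2 + (10 - 1*200) = -2 + (10 - 200) = -2 - 190 = -192)
(128713 + O(-446))*(p(-1) + I) = (128713 + (-8874 + (-446)² - 505*(-446)))*(-192 - 201451) = (128713 + (-8874 + 198916 + 225230))*(-201643) = (128713 + 415272)*(-201643) = 543985*(-201643) = -109690767355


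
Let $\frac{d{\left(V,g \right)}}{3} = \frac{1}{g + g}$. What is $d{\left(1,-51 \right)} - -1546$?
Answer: $\frac{52563}{34} \approx 1546.0$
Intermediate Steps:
$d{\left(V,g \right)} = \frac{3}{2 g}$ ($d{\left(V,g \right)} = \frac{3}{g + g} = \frac{3}{2 g}$)
$d{\left(1,-51 \right)} - -1546 = \frac{3}{2 \left(-51\right)} - -1546 = \frac{3}{2} \left(- \frac{1}{51}\right) + 1546 = - \frac{1}{34} + 1546 = \frac{52563}{34}$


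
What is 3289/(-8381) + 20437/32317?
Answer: 3823052/15932281 ≈ 0.23996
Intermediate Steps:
3289/(-8381) + 20437/32317 = 3289*(-1/8381) + 20437*(1/32317) = -3289/8381 + 20437/32317 = 3823052/15932281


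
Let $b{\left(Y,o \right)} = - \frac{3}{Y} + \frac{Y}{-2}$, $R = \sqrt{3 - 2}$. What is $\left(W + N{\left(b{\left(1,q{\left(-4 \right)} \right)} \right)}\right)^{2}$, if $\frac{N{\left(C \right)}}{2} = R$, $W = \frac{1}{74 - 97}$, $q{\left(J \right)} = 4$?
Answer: $\frac{2025}{529} \approx 3.828$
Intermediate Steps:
$R = 1$ ($R = \sqrt{1} = 1$)
$b{\left(Y,o \right)} = - \frac{3}{Y} - \frac{Y}{2}$ ($b{\left(Y,o \right)} = - \frac{3}{Y} + Y \left(- \frac{1}{2}\right) = - \frac{3}{Y} - \frac{Y}{2}$)
$W = - \frac{1}{23}$ ($W = \frac{1}{-23} = - \frac{1}{23} \approx -0.043478$)
$N{\left(C \right)} = 2$ ($N{\left(C \right)} = 2 \cdot 1 = 2$)
$\left(W + N{\left(b{\left(1,q{\left(-4 \right)} \right)} \right)}\right)^{2} = \left(- \frac{1}{23} + 2\right)^{2} = \left(\frac{45}{23}\right)^{2} = \frac{2025}{529}$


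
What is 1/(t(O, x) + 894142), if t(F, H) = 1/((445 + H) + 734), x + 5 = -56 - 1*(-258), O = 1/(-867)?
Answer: 1376/1230339393 ≈ 1.1184e-6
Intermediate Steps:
O = -1/867 ≈ -0.0011534
x = 197 (x = -5 + (-56 - 1*(-258)) = -5 + (-56 + 258) = -5 + 202 = 197)
t(F, H) = 1/(1179 + H)
1/(t(O, x) + 894142) = 1/(1/(1179 + 197) + 894142) = 1/(1/1376 + 894142) = 1/(1230339393/1376) = 1376/1230339393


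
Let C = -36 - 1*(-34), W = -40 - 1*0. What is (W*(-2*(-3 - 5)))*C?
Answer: 1280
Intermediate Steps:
W = -40 (W = -40 + 0 = -40)
C = -2 (C = -36 + 34 = -2)
(W*(-2*(-3 - 5)))*C = -(-80)*(-3 - 5)*(-2) = -(-80)*(-8)*(-2) = -40*16*(-2) = -640*(-2) = 1280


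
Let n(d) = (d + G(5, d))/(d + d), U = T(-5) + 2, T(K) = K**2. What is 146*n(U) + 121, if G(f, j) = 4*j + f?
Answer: 13487/27 ≈ 499.52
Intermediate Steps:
G(f, j) = f + 4*j
U = 27 (U = (-5)**2 + 2 = 25 + 2 = 27)
n(d) = (5 + 5*d)/(2*d) (n(d) = (d + (5 + 4*d))/(d + d) = (5 + 5*d)/((2*d)) = (5 + 5*d)*(1/(2*d)) = (5 + 5*d)/(2*d))
146*n(U) + 121 = 146*((5/2)*(1 + 27)/27) + 121 = 146*((5/2)*(1/27)*28) + 121 = 146*(70/27) + 121 = 10220/27 + 121 = 13487/27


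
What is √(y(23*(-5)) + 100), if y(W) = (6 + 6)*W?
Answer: 16*I*√5 ≈ 35.777*I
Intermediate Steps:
y(W) = 12*W
√(y(23*(-5)) + 100) = √(12*(23*(-5)) + 100) = √(12*(-115) + 100) = √(-1380 + 100) = √(-1280) = 16*I*√5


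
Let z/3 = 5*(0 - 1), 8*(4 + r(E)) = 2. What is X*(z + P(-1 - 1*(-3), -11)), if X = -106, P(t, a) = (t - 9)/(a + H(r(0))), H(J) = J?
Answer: 90842/59 ≈ 1539.7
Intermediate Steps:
r(E) = -15/4 (r(E) = -4 + (1/8)*2 = -4 + 1/4 = -15/4)
z = -15 (z = 3*(5*(0 - 1)) = 3*(5*(-1)) = 3*(-5) = -15)
P(t, a) = (-9 + t)/(-15/4 + a) (P(t, a) = (t - 9)/(a - 15/4) = (-9 + t)/(-15/4 + a))
X*(z + P(-1 - 1*(-3), -11)) = -106*(-15 + 4*(-9 + (-1 - 1*(-3)))/(-15 + 4*(-11))) = -106*(-15 + 4*(-9 + (-1 + 3))/(-15 - 44)) = -106*(-15 + 4*(-9 + 2)/(-59)) = -106*(-15 + 4*(-1/59)*(-7)) = -106*(-15 + 28/59) = -106*(-857/59) = 90842/59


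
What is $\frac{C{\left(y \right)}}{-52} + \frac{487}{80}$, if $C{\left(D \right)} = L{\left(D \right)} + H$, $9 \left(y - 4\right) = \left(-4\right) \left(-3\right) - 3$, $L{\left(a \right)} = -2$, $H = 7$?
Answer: $\frac{6231}{1040} \approx 5.9913$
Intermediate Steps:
$y = 5$ ($y = 4 + \frac{\left(-4\right) \left(-3\right) - 3}{9} = 4 + \frac{12 - 3}{9} = 4 + \frac{1}{9} \cdot 9 = 4 + 1 = 5$)
$C{\left(D \right)} = 5$ ($C{\left(D \right)} = -2 + 7 = 5$)
$\frac{C{\left(y \right)}}{-52} + \frac{487}{80} = \frac{5}{-52} + \frac{487}{80} = 5 \left(- \frac{1}{52}\right) + 487 \cdot \frac{1}{80} = - \frac{5}{52} + \frac{487}{80} = \frac{6231}{1040}$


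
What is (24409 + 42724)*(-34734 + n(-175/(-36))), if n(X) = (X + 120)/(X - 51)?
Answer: -352128873907/151 ≈ -2.3320e+9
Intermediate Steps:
n(X) = (120 + X)/(-51 + X)
(24409 + 42724)*(-34734 + n(-175/(-36))) = (24409 + 42724)*(-34734 + (120 - 175/(-36))/(-51 - 175/(-36))) = 67133*(-34734 + (120 - 175*(-1/36))/(-51 - 175*(-1/36))) = 67133*(-34734 + (120 + 175/36)/(-51 + 175/36)) = 67133*(-34734 + (4495/36)/(-1661/36)) = 67133*(-34734 - 36/1661*4495/36) = 67133*(-34734 - 4495/1661) = 67133*(-57697669/1661) = -352128873907/151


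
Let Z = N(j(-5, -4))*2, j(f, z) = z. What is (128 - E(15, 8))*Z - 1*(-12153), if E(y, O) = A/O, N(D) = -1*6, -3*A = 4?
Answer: 10615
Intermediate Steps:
A = -4/3 (A = -⅓*4 = -4/3 ≈ -1.3333)
N(D) = -6
E(y, O) = -4/(3*O)
Z = -12 (Z = -6*2 = -12)
(128 - E(15, 8))*Z - 1*(-12153) = (128 - (-4)/(3*8))*(-12) - 1*(-12153) = (128 - (-4)/(3*8))*(-12) + 12153 = (128 - 1*(-⅙))*(-12) + 12153 = (128 + ⅙)*(-12) + 12153 = (769/6)*(-12) + 12153 = -1538 + 12153 = 10615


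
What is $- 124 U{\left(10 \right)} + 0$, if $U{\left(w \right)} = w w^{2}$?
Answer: $-124000$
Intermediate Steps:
$U{\left(w \right)} = w^{3}$
$- 124 U{\left(10 \right)} + 0 = - 124 \cdot 10^{3} + 0 = \left(-124\right) 1000 + 0 = -124000 + 0 = -124000$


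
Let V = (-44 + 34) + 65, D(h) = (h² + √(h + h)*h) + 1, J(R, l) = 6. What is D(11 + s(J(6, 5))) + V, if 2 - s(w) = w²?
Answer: 585 - 23*I*√46 ≈ 585.0 - 155.99*I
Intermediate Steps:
s(w) = 2 - w²
D(h) = 1 + h² + √2*h^(3/2) (D(h) = (h² + √(2*h)*h) + 1 = (h² + (√2*√h)*h) + 1 = (h² + √2*h^(3/2)) + 1 = 1 + h² + √2*h^(3/2))
V = 55 (V = -10 + 65 = 55)
D(11 + s(J(6, 5))) + V = (1 + (11 + (2 - 1*6²))² + √2*(11 + (2 - 1*6²))^(3/2)) + 55 = (1 + (11 + (2 - 1*36))² + √2*(11 + (2 - 1*36))^(3/2)) + 55 = (1 + (11 + (2 - 36))² + √2*(11 + (2 - 36))^(3/2)) + 55 = (1 + (11 - 34)² + √2*(11 - 34)^(3/2)) + 55 = (1 + (-23)² + √2*(-23)^(3/2)) + 55 = (1 + 529 + √2*(-23*I*√23)) + 55 = (1 + 529 - 23*I*√46) + 55 = (530 - 23*I*√46) + 55 = 585 - 23*I*√46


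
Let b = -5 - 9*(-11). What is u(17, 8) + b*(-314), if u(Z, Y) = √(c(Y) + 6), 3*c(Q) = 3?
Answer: -29516 + √7 ≈ -29513.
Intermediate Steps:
b = 94 (b = -5 + 99 = 94)
c(Q) = 1 (c(Q) = (⅓)*3 = 1)
u(Z, Y) = √7 (u(Z, Y) = √(1 + 6) = √7)
u(17, 8) + b*(-314) = √7 + 94*(-314) = √7 - 29516 = -29516 + √7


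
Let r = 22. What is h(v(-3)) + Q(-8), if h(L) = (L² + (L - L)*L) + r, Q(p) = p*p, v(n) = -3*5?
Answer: 311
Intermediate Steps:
v(n) = -15
Q(p) = p²
h(L) = 22 + L² (h(L) = (L² + (L - L)*L) + 22 = (L² + 0*L) + 22 = (L² + 0) + 22 = L² + 22 = 22 + L²)
h(v(-3)) + Q(-8) = (22 + (-15)²) + (-8)² = (22 + 225) + 64 = 247 + 64 = 311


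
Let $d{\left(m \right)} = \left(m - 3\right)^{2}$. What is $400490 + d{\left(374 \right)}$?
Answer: $538131$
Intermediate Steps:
$d{\left(m \right)} = \left(-3 + m\right)^{2}$
$400490 + d{\left(374 \right)} = 400490 + \left(-3 + 374\right)^{2} = 400490 + 371^{2} = 400490 + 137641 = 538131$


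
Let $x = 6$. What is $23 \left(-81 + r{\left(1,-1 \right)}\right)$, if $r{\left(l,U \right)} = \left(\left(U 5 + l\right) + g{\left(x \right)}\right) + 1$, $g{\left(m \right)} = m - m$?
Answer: $-1932$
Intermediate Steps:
$g{\left(m \right)} = 0$
$r{\left(l,U \right)} = 1 + l + 5 U$ ($r{\left(l,U \right)} = \left(\left(U 5 + l\right) + 0\right) + 1 = \left(\left(5 U + l\right) + 0\right) + 1 = \left(\left(l + 5 U\right) + 0\right) + 1 = \left(l + 5 U\right) + 1 = 1 + l + 5 U$)
$23 \left(-81 + r{\left(1,-1 \right)}\right) = 23 \left(-81 + \left(1 + 1 + 5 \left(-1\right)\right)\right) = 23 \left(-81 + \left(1 + 1 - 5\right)\right) = 23 \left(-81 - 3\right) = 23 \left(-84\right) = -1932$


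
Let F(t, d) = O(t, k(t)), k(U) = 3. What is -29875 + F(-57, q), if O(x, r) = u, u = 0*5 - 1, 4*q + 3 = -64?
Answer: -29876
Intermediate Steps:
q = -67/4 (q = -3/4 + (1/4)*(-64) = -3/4 - 16 = -67/4 ≈ -16.750)
u = -1 (u = 0 - 1 = -1)
O(x, r) = -1
F(t, d) = -1
-29875 + F(-57, q) = -29875 - 1 = -29876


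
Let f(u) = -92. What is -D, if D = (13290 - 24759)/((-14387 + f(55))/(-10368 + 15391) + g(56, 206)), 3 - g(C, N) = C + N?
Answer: -57608787/1315436 ≈ -43.794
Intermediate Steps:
g(C, N) = 3 - C - N (g(C, N) = 3 - (C + N) = 3 + (-C - N) = 3 - C - N)
D = 57608787/1315436 (D = (13290 - 24759)/((-14387 - 92)/(-10368 + 15391) + (3 - 1*56 - 1*206)) = -11469/(-14479/5023 + (3 - 56 - 206)) = -11469/(-14479*1/5023 - 259) = -11469/(-14479/5023 - 259) = -11469/(-1315436/5023) = -11469*(-5023/1315436) = 57608787/1315436 ≈ 43.794)
-D = -1*57608787/1315436 = -57608787/1315436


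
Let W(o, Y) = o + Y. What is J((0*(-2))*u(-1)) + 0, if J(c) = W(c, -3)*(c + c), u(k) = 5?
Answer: 0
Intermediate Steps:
W(o, Y) = Y + o
J(c) = 2*c*(-3 + c) (J(c) = (-3 + c)*(c + c) = (-3 + c)*(2*c) = 2*c*(-3 + c))
J((0*(-2))*u(-1)) + 0 = 2*((0*(-2))*5)*(-3 + (0*(-2))*5) + 0 = 2*(0*5)*(-3 + 0*5) + 0 = 2*0*(-3 + 0) + 0 = 2*0*(-3) + 0 = 0 + 0 = 0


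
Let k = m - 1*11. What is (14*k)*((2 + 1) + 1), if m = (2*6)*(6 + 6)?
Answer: 7448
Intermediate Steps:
m = 144 (m = 12*12 = 144)
k = 133 (k = 144 - 1*11 = 144 - 11 = 133)
(14*k)*((2 + 1) + 1) = (14*133)*((2 + 1) + 1) = 1862*(3 + 1) = 1862*4 = 7448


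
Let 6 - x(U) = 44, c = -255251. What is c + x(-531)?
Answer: -255289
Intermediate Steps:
x(U) = -38 (x(U) = 6 - 1*44 = 6 - 44 = -38)
c + x(-531) = -255251 - 38 = -255289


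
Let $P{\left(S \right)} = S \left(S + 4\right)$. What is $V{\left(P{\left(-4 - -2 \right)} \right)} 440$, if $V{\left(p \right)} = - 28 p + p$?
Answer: $47520$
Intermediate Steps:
$P{\left(S \right)} = S \left(4 + S\right)$
$V{\left(p \right)} = - 27 p$
$V{\left(P{\left(-4 - -2 \right)} \right)} 440 = - 27 \left(-4 - -2\right) \left(4 - 2\right) 440 = - 27 \left(-4 + 2\right) \left(4 + \left(-4 + 2\right)\right) 440 = - 27 \left(- 2 \left(4 - 2\right)\right) 440 = - 27 \left(\left(-2\right) 2\right) 440 = \left(-27\right) \left(-4\right) 440 = 108 \cdot 440 = 47520$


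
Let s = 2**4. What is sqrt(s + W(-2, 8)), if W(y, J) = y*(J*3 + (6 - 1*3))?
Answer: I*sqrt(38) ≈ 6.1644*I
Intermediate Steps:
s = 16
W(y, J) = y*(3 + 3*J) (W(y, J) = y*(3*J + (6 - 3)) = y*(3*J + 3) = y*(3 + 3*J))
sqrt(s + W(-2, 8)) = sqrt(16 + 3*(-2)*(1 + 8)) = sqrt(16 + 3*(-2)*9) = sqrt(16 - 54) = sqrt(-38) = I*sqrt(38)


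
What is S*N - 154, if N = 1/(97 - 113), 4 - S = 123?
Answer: -2345/16 ≈ -146.56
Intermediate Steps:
S = -119 (S = 4 - 1*123 = 4 - 123 = -119)
N = -1/16 (N = 1/(-16) = -1/16 ≈ -0.062500)
S*N - 154 = -119*(-1/16) - 154 = 119/16 - 154 = -2345/16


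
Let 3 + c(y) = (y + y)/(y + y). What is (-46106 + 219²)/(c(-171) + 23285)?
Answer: 1855/23283 ≈ 0.079672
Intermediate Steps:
c(y) = -2 (c(y) = -3 + (y + y)/(y + y) = -3 + (2*y)/((2*y)) = -3 + (2*y)*(1/(2*y)) = -3 + 1 = -2)
(-46106 + 219²)/(c(-171) + 23285) = (-46106 + 219²)/(-2 + 23285) = (-46106 + 47961)/23283 = 1855*(1/23283) = 1855/23283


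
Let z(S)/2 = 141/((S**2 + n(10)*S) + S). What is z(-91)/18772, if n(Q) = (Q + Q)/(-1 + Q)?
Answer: 1269/674759540 ≈ 1.8807e-6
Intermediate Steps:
n(Q) = 2*Q/(-1 + Q) (n(Q) = (2*Q)/(-1 + Q) = 2*Q/(-1 + Q))
z(S) = 282/(S**2 + 29*S/9) (z(S) = 2*(141/((S**2 + (2*10/(-1 + 10))*S) + S)) = 2*(141/((S**2 + (2*10/9)*S) + S)) = 2*(141/((S**2 + (2*10*(1/9))*S) + S)) = 2*(141/((S**2 + 20*S/9) + S)) = 2*(141/(S**2 + 29*S/9)) = 282/(S**2 + 29*S/9))
z(-91)/18772 = (2538/(-91*(29 + 9*(-91))))/18772 = (2538*(-1/91)/(29 - 819))*(1/18772) = (2538*(-1/91)/(-790))*(1/18772) = (2538*(-1/91)*(-1/790))*(1/18772) = (1269/35945)*(1/18772) = 1269/674759540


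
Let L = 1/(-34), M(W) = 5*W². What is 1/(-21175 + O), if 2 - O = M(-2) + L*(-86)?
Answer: -17/360324 ≈ -4.7180e-5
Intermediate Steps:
L = -1/34 ≈ -0.029412
O = -349/17 (O = 2 - (5*(-2)² - 1/34*(-86)) = 2 - (5*4 + 43/17) = 2 - (20 + 43/17) = 2 - 1*383/17 = 2 - 383/17 = -349/17 ≈ -20.529)
1/(-21175 + O) = 1/(-21175 - 349/17) = 1/(-360324/17) = -17/360324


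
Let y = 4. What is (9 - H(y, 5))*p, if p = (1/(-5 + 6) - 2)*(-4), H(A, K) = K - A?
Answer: 32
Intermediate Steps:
p = 4 (p = (1/1 - 2)*(-4) = (1 - 2)*(-4) = -1*(-4) = 4)
(9 - H(y, 5))*p = (9 - (5 - 1*4))*4 = (9 - (5 - 4))*4 = (9 - 1*1)*4 = (9 - 1)*4 = 8*4 = 32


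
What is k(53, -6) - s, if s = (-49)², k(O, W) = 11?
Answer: -2390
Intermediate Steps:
s = 2401
k(53, -6) - s = 11 - 1*2401 = 11 - 2401 = -2390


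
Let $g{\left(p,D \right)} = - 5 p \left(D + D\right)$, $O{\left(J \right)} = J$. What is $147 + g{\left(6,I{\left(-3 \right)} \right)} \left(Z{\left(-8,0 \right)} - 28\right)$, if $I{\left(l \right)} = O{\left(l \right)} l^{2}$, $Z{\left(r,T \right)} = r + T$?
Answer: $-58173$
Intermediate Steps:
$Z{\left(r,T \right)} = T + r$
$I{\left(l \right)} = l^{3}$ ($I{\left(l \right)} = l l^{2} = l^{3}$)
$g{\left(p,D \right)} = - 10 D p$ ($g{\left(p,D \right)} = - 5 p 2 D = - 10 D p$)
$147 + g{\left(6,I{\left(-3 \right)} \right)} \left(Z{\left(-8,0 \right)} - 28\right) = 147 + \left(-10\right) \left(-3\right)^{3} \cdot 6 \left(\left(0 - 8\right) - 28\right) = 147 + \left(-10\right) \left(-27\right) 6 \left(-8 - 28\right) = 147 + 1620 \left(-36\right) = 147 - 58320 = -58173$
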